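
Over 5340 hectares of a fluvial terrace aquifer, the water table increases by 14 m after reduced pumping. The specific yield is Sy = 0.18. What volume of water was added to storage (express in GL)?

ΔV ≈ 135 GL

A = 5340 hectares = 5.34 × 10^7 m²
ΔV = Sy × A × Δh = 0.18 × 5.34 × 10^7 m² × 14 m = 1.346 × 10^8 m³
ΔV = 1.346 × 10^8 m³ = 134.6 GL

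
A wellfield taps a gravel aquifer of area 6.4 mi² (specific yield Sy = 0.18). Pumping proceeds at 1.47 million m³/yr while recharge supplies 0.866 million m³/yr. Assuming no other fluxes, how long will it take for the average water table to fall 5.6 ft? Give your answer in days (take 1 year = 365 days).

A = 6.4 mi² = 1.658 × 10^7 m²
Δh = 5.6 ft = 1.707 m
ΔV = Sy × A × Δh = 0.18 × 1.658 × 10^7 × 1.707 = 5.093 × 10^6 m³
Net withdrawal = 1.47 − 0.866 = 0.604 million m³/yr = 1655 m³/d
t = ΔV / Q = 5.093 × 10^6 m³ / 1655 m³/d = 3078 d

t ≈ 3080 days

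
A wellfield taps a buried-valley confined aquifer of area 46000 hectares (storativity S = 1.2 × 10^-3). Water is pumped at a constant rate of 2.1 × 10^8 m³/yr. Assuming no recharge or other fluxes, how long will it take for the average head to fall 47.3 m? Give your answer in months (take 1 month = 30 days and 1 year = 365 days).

t ≈ 1.51 months

A = 46000 hectares = 4.6 × 10^8 m²
ΔV = S × A × Δh = 0.0012 × 4.6 × 10^8 × 47.3 = 2.611 × 10^7 m³
Q = 2.1 × 10^8 m³/yr = 5.753 × 10^5 m³/d
t = ΔV / Q = 2.611 × 10^7 m³ / 5.753 × 10^5 m³/d = 45.38 d
t = 45.38 d ≈ 1.513 months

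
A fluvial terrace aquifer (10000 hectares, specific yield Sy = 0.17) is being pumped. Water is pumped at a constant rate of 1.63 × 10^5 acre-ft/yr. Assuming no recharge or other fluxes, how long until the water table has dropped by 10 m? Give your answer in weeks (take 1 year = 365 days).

A = 10000 hectares = 1 × 10^8 m²
ΔV = Sy × A × Δh = 0.17 × 1 × 10^8 × 10 = 1.7 × 10^8 m³
Q = 1.63 × 10^5 acre-ft/yr = 5.508 × 10^5 m³/d
t = ΔV / Q = 1.7 × 10^8 m³ / 5.508 × 10^5 m³/d = 308.6 d
t = 308.6 d ≈ 44.09 weeks

t ≈ 44.1 weeks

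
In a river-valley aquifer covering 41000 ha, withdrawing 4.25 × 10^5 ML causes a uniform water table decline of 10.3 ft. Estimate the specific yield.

Sy ≈ 0.33

A = 41000 ha = 4.1 × 10^8 m²
Δh = 10.3 ft = 3.139 m
ΔV = 4.25 × 10^5 ML = 4.25 × 10^8 m³
Sy = ΔV / (A × Δh) = 4.25 × 10^8 m³ / (4.1 × 10^8 m² × 3.139 m) = 0.3302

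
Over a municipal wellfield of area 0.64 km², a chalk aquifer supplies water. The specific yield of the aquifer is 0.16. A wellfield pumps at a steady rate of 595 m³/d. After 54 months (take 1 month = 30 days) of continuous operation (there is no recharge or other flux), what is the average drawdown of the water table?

A = 0.64 km² = 6.4 × 10^5 m²
t = 54 months = 1620 d
ΔV = Q × t = 595 m³/d × 1620 d = 9.639 × 10^5 m³
Δh = ΔV / (Sy × A) = 9.639 × 10^5 / (0.16 × 6.4 × 10^5) = 9.413 m

Δh ≈ 9.41 m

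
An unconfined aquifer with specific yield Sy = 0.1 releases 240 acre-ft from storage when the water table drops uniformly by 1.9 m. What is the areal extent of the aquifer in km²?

A ≈ 1.56 km²

ΔV = 240 acre-ft = 2.96 × 10^5 m³
A = ΔV / (Sy × Δh) = 2.96 × 10^5 / (0.1 × 1.9) = 1.558 × 10^6 m²
A = 1.558 × 10^6 m² = 1.558 km²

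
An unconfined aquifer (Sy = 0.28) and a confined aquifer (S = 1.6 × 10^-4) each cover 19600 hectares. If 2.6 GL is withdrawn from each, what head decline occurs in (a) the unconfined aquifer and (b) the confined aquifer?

Δh_u ≈ 0.0474 m; Δh_c ≈ 82.9 m

A = 19600 hectares = 1.96 × 10^8 m²
ΔV = 2.6 GL = 2.6 × 10^6 m³
Unconfined: Δh_u = ΔV/(Sy·A) = 2.6 × 10^6/(0.28 × 1.96 × 10^8) = 0.04738 m
Confined: Δh_c = ΔV/(S·A) = 2.6 × 10^6/(1.6 × 10^-4 × 1.96 × 10^8) = 82.91 m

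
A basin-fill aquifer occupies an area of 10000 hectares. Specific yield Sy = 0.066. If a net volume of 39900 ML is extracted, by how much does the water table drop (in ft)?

A = 10000 hectares = 1 × 10^8 m²
ΔV = 39900 ML = 3.99 × 10^7 m³
Δh = ΔV / (Sy × A) = 3.99 × 10^7 m³ / (0.066 × 1 × 10^8 m²) = 6.045 m
Δh = 6.045 m = 19.83 ft

Δh ≈ 19.8 ft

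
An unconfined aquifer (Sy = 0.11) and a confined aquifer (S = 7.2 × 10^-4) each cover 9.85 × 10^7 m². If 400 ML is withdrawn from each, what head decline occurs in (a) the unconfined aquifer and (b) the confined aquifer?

Δh_u ≈ 0.0369 m; Δh_c ≈ 5.64 m

ΔV = 400 ML = 4 × 10^5 m³
Unconfined: Δh_u = ΔV/(Sy·A) = 4 × 10^5/(0.11 × 9.85 × 10^7) = 0.03692 m
Confined: Δh_c = ΔV/(S·A) = 4 × 10^5/(7.2 × 10^-4 × 9.85 × 10^7) = 5.64 m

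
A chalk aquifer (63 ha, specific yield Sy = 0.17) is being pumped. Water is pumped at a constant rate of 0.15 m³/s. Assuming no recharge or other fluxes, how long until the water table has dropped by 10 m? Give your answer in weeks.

t ≈ 11.8 weeks

A = 63 ha = 6.3 × 10^5 m²
ΔV = Sy × A × Δh = 0.17 × 6.3 × 10^5 × 10 = 1.071 × 10^6 m³
Q = 0.15 m³/s = 12960 m³/d
t = ΔV / Q = 1.071 × 10^6 m³ / 12960 m³/d = 82.64 d
t = 82.64 d ≈ 11.81 weeks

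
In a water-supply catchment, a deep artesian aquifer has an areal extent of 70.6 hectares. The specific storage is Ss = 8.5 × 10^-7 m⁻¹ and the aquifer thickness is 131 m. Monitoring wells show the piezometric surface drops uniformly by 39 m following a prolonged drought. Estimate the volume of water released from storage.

S = Ss × b = 8.5 × 10^-7 m⁻¹ × 131 m = 1.113 × 10^-4
A = 70.6 hectares = 7.06 × 10^5 m²
ΔV = S × A × Δh = 1.113 × 10^-4 × 7.06 × 10^5 m² × 39 m = 3066 m³

ΔV ≈ 3070 m³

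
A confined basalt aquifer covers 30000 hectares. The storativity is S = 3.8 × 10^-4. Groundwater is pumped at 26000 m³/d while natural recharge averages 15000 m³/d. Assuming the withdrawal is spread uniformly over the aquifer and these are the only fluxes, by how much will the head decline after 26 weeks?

A = 30000 hectares = 3 × 10^8 m²
Net abstraction = 26000 − 15000 = 11000 m³/d
t = 26 weeks = 182 d
ΔV = Q × t = 11000 m³/d × 182 d = 2.002 × 10^6 m³
Δh = ΔV / (S × A) = 2.002 × 10^6 / (3.8 × 10^-4 × 3 × 10^8) = 17.56 m

Δh ≈ 17.6 m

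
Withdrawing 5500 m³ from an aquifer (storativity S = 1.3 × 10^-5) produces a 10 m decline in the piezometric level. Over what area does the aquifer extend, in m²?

A = ΔV / (S × Δh) = 5500 / (1.3 × 10^-5 × 10) = 4.231 × 10^7 m²

A ≈ 4.23 × 10^7 m²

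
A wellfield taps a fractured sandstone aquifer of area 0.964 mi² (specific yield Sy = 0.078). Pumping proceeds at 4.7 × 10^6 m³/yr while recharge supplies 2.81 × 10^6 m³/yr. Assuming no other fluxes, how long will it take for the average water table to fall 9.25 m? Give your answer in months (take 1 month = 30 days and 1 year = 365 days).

t ≈ 11.6 months

A = 0.964 mi² = 2.497 × 10^6 m²
ΔV = Sy × A × Δh = 0.078 × 2.497 × 10^6 × 9.25 = 1.801 × 10^6 m³
Net withdrawal = 4.7 × 10^6 − 2.81 × 10^6 = 1.89 × 10^6 m³/yr = 5178 m³/d
t = ΔV / Q = 1.801 × 10^6 m³ / 5178 m³/d = 347.9 d
t = 347.9 d ≈ 11.6 months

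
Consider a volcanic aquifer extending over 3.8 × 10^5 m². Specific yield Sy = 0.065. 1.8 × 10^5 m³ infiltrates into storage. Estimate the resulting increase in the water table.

Δh = ΔV / (Sy × A) = 1.8 × 10^5 m³ / (0.065 × 3.8 × 10^5 m²) = 7.287 m

Δh ≈ 7.29 m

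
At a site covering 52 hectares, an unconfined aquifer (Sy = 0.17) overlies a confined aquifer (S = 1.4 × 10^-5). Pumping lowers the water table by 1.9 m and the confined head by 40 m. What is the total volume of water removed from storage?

ΔV ≈ 1.68 × 10^5 m³

A = 52 hectares = 5.2 × 10^5 m²
Unconfined: ΔV_u = Sy × A × Δh_u = 0.17 × 5.2 × 10^5 × 1.9 = 1.68 × 10^5 m³
Confined: ΔV_c = S × A × Δh_c = 1.4 × 10^-5 × 5.2 × 10^5 × 40 = 291.2 m³
Total ΔV = 1.68 × 10^5 + 291.2 = 1.683 × 10^5 m³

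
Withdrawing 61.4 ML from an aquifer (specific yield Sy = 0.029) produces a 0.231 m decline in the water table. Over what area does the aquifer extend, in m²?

ΔV = 61.4 ML = 61400 m³
A = ΔV / (Sy × Δh) = 61400 / (0.029 × 0.231) = 9.166 × 10^6 m²

A ≈ 9.17 × 10^6 m²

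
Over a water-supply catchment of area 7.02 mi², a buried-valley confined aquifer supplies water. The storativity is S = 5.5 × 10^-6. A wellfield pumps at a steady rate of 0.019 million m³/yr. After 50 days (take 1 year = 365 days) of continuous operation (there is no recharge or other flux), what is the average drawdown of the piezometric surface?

A = 7.02 mi² = 1.818 × 10^7 m²
Q = 0.019 million m³/yr = 52.05 m³/d
ΔV = Q × t = 52.05 m³/d × 50 d = 2603 m³
Δh = ΔV / (S × A) = 2603 / (5.5 × 10^-6 × 1.818 × 10^7) = 26.03 m

Δh ≈ 26 m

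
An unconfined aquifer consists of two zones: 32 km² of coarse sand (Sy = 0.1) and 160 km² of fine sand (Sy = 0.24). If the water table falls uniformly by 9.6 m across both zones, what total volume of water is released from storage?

ΔV ≈ 3.99 × 10^8 m³

A₁ = 32 km² = 3.2 × 10^7 m²; A₂ = 160 km² = 1.6 × 10^8 m²
ΔV₁ = 0.1 × 3.2 × 10^7 × 9.6 = 3.072 × 10^7 m³
ΔV₂ = 0.24 × 1.6 × 10^8 × 9.6 = 3.686 × 10^8 m³
ΔV = ΔV₁ + ΔV₂ = 3.994 × 10^8 m³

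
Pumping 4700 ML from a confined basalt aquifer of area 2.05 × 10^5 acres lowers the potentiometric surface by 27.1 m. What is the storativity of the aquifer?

A = 2.05 × 10^5 acres = 8.296 × 10^8 m²
ΔV = 4700 ML = 4.7 × 10^6 m³
S = ΔV / (A × Δh) = 4.7 × 10^6 m³ / (8.296 × 10^8 m² × 27.1 m) = 2.091 × 10^-4

S ≈ 2.1 × 10^-4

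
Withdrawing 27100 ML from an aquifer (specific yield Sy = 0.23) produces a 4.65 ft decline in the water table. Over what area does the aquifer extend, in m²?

Δh = 4.65 ft = 1.417 m
ΔV = 27100 ML = 2.71 × 10^7 m³
A = ΔV / (Sy × Δh) = 2.71 × 10^7 / (0.23 × 1.417) = 8.313 × 10^7 m²

A ≈ 8.31 × 10^7 m²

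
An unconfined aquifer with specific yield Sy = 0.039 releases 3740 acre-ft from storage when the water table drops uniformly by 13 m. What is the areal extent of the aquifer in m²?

ΔV = 3740 acre-ft = 4.613 × 10^6 m³
A = ΔV / (Sy × Δh) = 4.613 × 10^6 / (0.039 × 13) = 9.099 × 10^6 m²

A ≈ 9.1 × 10^6 m²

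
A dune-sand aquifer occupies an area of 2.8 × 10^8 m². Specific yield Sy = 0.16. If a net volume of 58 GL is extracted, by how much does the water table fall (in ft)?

ΔV = 58 GL = 5.8 × 10^7 m³
Δh = ΔV / (Sy × A) = 5.8 × 10^7 m³ / (0.16 × 2.8 × 10^8 m²) = 1.295 m
Δh = 1.295 m = 4.248 ft

Δh ≈ 4.25 ft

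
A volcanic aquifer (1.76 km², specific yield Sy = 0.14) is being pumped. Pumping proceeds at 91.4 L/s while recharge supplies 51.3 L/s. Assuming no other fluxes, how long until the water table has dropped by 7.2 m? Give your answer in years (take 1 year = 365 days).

t ≈ 1.4 years

A = 1.76 km² = 1.76 × 10^6 m²
ΔV = Sy × A × Δh = 0.14 × 1.76 × 10^6 × 7.2 = 1.774 × 10^6 m³
Net withdrawal = 91.4 − 51.3 = 40.1 L/s = 3465 m³/d
t = ΔV / Q = 1.774 × 10^6 m³ / 3465 m³/d = 512.1 d
t = 512.1 d ≈ 1.403 years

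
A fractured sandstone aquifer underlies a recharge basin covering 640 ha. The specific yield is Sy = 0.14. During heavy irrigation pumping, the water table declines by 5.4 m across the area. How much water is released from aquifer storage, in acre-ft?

A = 640 ha = 6.4 × 10^6 m²
ΔV = Sy × A × Δh = 0.14 × 6.4 × 10^6 m² × 5.4 m = 4.838 × 10^6 m³
ΔV = 4.838 × 10^6 m³ = 3923 acre-ft

ΔV ≈ 3920 acre-ft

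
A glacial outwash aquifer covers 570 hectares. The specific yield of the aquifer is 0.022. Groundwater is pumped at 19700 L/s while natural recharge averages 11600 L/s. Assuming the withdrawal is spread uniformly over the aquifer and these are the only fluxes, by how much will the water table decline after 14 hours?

A = 570 hectares = 5.7 × 10^6 m²
Net abstraction = 19700 − 11600 = 8100 L/s
Q_net = 8100 L/s = 6.998 × 10^5 m³/d
t = 14 hours = 0.5833 d
ΔV = Q × t = 6.998 × 10^5 m³/d × 0.5833 d = 4.082 × 10^5 m³
Δh = ΔV / (Sy × A) = 4.082 × 10^5 / (0.022 × 5.7 × 10^6) = 3.256 m

Δh ≈ 3.26 m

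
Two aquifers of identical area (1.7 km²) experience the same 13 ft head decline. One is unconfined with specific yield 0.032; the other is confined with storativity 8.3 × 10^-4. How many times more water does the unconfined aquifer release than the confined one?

A = 1.7 km² = 1.7 × 10^6 m²
Δh = 13 ft = 3.962 m
Unconfined: ΔV_u = Sy × A × Δh = 0.032 × 1.7 × 10^6 × 3.962 = 2.156 × 10^5 m³
Confined: ΔV_c = S × A × Δh = 8.3 × 10^-4 × 1.7 × 10^6 × 3.962 = 5591 m³
Ratio = ΔV_u / ΔV_c = Sy / S = 0.032 / 8.3 × 10^-4 = 38.55

ΔV_u / ΔV_c ≈ 38.6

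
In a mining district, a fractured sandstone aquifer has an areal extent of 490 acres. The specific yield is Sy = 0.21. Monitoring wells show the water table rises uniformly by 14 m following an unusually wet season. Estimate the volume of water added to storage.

ΔV ≈ 5.83 × 10^6 m³

A = 490 acres = 1.983 × 10^6 m²
ΔV = Sy × A × Δh = 0.21 × 1.983 × 10^6 m² × 14 m = 5.83 × 10^6 m³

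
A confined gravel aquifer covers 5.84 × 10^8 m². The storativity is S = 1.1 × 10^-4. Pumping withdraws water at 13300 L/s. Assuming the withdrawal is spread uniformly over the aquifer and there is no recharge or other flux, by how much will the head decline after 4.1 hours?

Q = 13300 L/s = 1.149 × 10^6 m³/d
t = 4.1 hours = 0.1708 d
ΔV = Q × t = 1.149 × 10^6 m³/d × 0.1708 d = 1.963 × 10^5 m³
Δh = ΔV / (S × A) = 1.963 × 10^5 / (1.1 × 10^-4 × 5.84 × 10^8) = 3.056 m

Δh ≈ 3.06 m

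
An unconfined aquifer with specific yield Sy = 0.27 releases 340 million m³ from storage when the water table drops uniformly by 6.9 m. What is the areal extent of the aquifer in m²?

A ≈ 1.83 × 10^8 m²

ΔV = 340 million m³ = 3.4 × 10^8 m³
A = ΔV / (Sy × Δh) = 3.4 × 10^8 / (0.27 × 6.9) = 1.825 × 10^8 m²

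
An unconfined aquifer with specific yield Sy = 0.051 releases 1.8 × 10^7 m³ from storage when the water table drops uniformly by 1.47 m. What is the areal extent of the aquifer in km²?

A ≈ 240 km²

A = ΔV / (Sy × Δh) = 1.8 × 10^7 / (0.051 × 1.47) = 2.401 × 10^8 m²
A = 2.401 × 10^8 m² = 240.1 km²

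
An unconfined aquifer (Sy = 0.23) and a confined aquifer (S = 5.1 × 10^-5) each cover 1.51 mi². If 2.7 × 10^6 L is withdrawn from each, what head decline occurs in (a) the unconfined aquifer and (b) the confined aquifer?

Δh_u ≈ 0.003 m; Δh_c ≈ 13.5 m

A = 1.51 mi² = 3.911 × 10^6 m²
ΔV = 2.7 × 10^6 L = 2700 m³
Unconfined: Δh_u = ΔV/(Sy·A) = 2700/(0.23 × 3.911 × 10^6) = 0.003002 m
Confined: Δh_c = ΔV/(S·A) = 2700/(5.1 × 10^-5 × 3.911 × 10^6) = 13.54 m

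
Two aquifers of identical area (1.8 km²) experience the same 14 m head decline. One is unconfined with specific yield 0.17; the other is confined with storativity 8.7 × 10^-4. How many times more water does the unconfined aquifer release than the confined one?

A = 1.8 km² = 1.8 × 10^6 m²
Unconfined: ΔV_u = Sy × A × Δh = 0.17 × 1.8 × 10^6 × 14 = 4.284 × 10^6 m³
Confined: ΔV_c = S × A × Δh = 8.7 × 10^-4 × 1.8 × 10^6 × 14 = 21920 m³
Ratio = ΔV_u / ΔV_c = Sy / S = 0.17 / 8.7 × 10^-4 = 195.4

ΔV_u / ΔV_c ≈ 195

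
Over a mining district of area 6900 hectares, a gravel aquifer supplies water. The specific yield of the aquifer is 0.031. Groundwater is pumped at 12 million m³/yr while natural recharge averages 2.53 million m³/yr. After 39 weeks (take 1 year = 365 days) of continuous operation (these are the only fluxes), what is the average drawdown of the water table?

A = 6900 hectares = 6.9 × 10^7 m²
Net abstraction = 12 − 2.53 = 9.47 million m³/yr
Q_net = 9.47 million m³/yr = 25950 m³/d
t = 39 weeks = 273 d
ΔV = Q × t = 25950 m³/d × 273 d = 7.083 × 10^6 m³
Δh = ΔV / (Sy × A) = 7.083 × 10^6 / (0.031 × 6.9 × 10^7) = 3.311 m

Δh ≈ 3.31 m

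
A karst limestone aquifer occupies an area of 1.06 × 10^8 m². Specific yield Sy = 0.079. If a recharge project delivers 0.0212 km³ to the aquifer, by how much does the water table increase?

ΔV = 0.0212 km³ = 2.12 × 10^7 m³
Δh = ΔV / (Sy × A) = 2.12 × 10^7 m³ / (0.079 × 1.06 × 10^8 m²) = 2.532 m

Δh ≈ 2.53 m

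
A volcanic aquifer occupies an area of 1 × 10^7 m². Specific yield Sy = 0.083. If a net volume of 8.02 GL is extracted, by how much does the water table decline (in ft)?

ΔV = 8.02 GL = 8.02 × 10^6 m³
Δh = ΔV / (Sy × A) = 8.02 × 10^6 m³ / (0.083 × 1 × 10^7 m²) = 9.663 m
Δh = 9.663 m = 31.7 ft

Δh ≈ 31.7 ft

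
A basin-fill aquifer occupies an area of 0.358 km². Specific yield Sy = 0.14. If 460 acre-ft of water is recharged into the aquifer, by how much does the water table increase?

Δh ≈ 11.3 m

A = 0.358 km² = 3.58 × 10^5 m²
ΔV = 460 acre-ft = 5.674 × 10^5 m³
Δh = ΔV / (Sy × A) = 5.674 × 10^5 m³ / (0.14 × 3.58 × 10^5 m²) = 11.32 m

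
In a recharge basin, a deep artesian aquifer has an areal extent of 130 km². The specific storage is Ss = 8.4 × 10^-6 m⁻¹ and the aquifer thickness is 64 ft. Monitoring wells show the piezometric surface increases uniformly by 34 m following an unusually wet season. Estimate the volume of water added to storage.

ΔV ≈ 7.24 × 10^5 m³

b = 64 ft = 19.51 m
S = Ss × b = 8.4 × 10^-6 m⁻¹ × 19.51 m = 1.639 × 10^-4
A = 130 km² = 1.3 × 10^8 m²
ΔV = S × A × Δh = 1.639 × 10^-4 × 1.3 × 10^8 m² × 34 m = 7.243 × 10^5 m³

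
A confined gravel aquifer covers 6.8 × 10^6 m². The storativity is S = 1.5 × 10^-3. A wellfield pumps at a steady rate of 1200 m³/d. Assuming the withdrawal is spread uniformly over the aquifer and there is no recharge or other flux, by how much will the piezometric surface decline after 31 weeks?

Δh ≈ 25.5 m

t = 31 weeks = 217 d
ΔV = Q × t = 1200 m³/d × 217 d = 2.604 × 10^5 m³
Δh = ΔV / (S × A) = 2.604 × 10^5 / (0.0015 × 6.8 × 10^6) = 25.53 m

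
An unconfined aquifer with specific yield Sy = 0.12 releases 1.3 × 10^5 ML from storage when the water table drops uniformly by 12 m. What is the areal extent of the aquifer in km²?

A ≈ 90.3 km²

ΔV = 1.3 × 10^5 ML = 1.3 × 10^8 m³
A = ΔV / (Sy × Δh) = 1.3 × 10^8 / (0.12 × 12) = 9.028 × 10^7 m²
A = 9.028 × 10^7 m² = 90.28 km²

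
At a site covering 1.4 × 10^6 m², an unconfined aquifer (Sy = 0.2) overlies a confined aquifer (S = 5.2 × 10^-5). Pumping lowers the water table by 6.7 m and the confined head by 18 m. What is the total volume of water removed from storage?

Unconfined: ΔV_u = Sy × A × Δh_u = 0.2 × 1.4 × 10^6 × 6.7 = 1.876 × 10^6 m³
Confined: ΔV_c = S × A × Δh_c = 5.2 × 10^-5 × 1.4 × 10^6 × 18 = 1310 m³
Total ΔV = 1.876 × 10^6 + 1310 = 1.877 × 10^6 m³

ΔV ≈ 1.88 × 10^6 m³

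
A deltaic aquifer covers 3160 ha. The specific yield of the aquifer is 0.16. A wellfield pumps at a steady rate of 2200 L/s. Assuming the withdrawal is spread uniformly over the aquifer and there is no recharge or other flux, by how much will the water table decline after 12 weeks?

A = 3160 ha = 3.16 × 10^7 m²
Q = 2200 L/s = 1.901 × 10^5 m³/d
t = 12 weeks = 84 d
ΔV = Q × t = 1.901 × 10^5 m³/d × 84 d = 1.597 × 10^7 m³
Δh = ΔV / (Sy × A) = 1.597 × 10^7 / (0.16 × 3.16 × 10^7) = 3.158 m

Δh ≈ 3.16 m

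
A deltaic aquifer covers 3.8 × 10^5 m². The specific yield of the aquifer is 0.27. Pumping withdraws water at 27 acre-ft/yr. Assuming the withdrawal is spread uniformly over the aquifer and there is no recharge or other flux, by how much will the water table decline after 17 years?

Δh ≈ 5.52 m

Q = 27 acre-ft/yr = 91.24 m³/d
t = 17 years = 6205 d
ΔV = Q × t = 91.24 m³/d × 6205 d = 5.662 × 10^5 m³
Δh = ΔV / (Sy × A) = 5.662 × 10^5 / (0.27 × 3.8 × 10^5) = 5.518 m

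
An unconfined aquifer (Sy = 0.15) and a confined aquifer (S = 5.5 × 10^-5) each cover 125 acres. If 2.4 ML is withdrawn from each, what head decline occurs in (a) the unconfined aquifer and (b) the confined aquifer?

Δh_u ≈ 0.0316 m; Δh_c ≈ 86.3 m

A = 125 acres = 5.059 × 10^5 m²
ΔV = 2.4 ML = 2400 m³
Unconfined: Δh_u = ΔV/(Sy·A) = 2400/(0.15 × 5.059 × 10^5) = 0.03163 m
Confined: Δh_c = ΔV/(S·A) = 2400/(5.5 × 10^-5 × 5.059 × 10^5) = 86.26 m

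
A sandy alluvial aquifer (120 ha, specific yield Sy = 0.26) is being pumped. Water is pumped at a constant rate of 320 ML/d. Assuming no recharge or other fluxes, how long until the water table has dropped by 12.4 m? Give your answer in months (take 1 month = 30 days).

t ≈ 0.403 months

A = 120 ha = 1.2 × 10^6 m²
ΔV = Sy × A × Δh = 0.26 × 1.2 × 10^6 × 12.4 = 3.869 × 10^6 m³
Q = 320 ML/d = 3.2 × 10^5 m³/d
t = ΔV / Q = 3.869 × 10^6 m³ / 3.2 × 10^5 m³/d = 12.09 d
t = 12.09 d ≈ 0.403 months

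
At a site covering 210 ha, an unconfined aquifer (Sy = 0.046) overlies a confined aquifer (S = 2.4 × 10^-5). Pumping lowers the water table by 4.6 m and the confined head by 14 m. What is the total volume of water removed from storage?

ΔV ≈ 4.45 × 10^5 m³

A = 210 ha = 2.1 × 10^6 m²
Unconfined: ΔV_u = Sy × A × Δh_u = 0.046 × 2.1 × 10^6 × 4.6 = 4.444 × 10^5 m³
Confined: ΔV_c = S × A × Δh_c = 2.4 × 10^-5 × 2.1 × 10^6 × 14 = 705.6 m³
Total ΔV = 4.444 × 10^5 + 705.6 = 4.451 × 10^5 m³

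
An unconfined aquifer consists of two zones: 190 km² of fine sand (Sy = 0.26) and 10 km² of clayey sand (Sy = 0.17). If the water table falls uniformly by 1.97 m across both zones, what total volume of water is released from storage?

A₁ = 190 km² = 1.9 × 10^8 m²; A₂ = 10 km² = 1 × 10^7 m²
ΔV₁ = 0.26 × 1.9 × 10^8 × 1.97 = 9.732 × 10^7 m³
ΔV₂ = 0.17 × 1 × 10^7 × 1.97 = 3.349 × 10^6 m³
ΔV = ΔV₁ + ΔV₂ = 1.007 × 10^8 m³

ΔV ≈ 1.01 × 10^8 m³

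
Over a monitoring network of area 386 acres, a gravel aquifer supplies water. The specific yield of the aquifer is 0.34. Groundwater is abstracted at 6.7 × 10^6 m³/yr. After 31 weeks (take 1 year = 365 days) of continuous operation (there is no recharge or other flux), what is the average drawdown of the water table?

Δh ≈ 7.5 m

A = 386 acres = 1.562 × 10^6 m²
Q = 6.7 × 10^6 m³/yr = 18360 m³/d
t = 31 weeks = 217 d
ΔV = Q × t = 18360 m³/d × 217 d = 3.983 × 10^6 m³
Δh = ΔV / (Sy × A) = 3.983 × 10^6 / (0.34 × 1.562 × 10^6) = 7.5 m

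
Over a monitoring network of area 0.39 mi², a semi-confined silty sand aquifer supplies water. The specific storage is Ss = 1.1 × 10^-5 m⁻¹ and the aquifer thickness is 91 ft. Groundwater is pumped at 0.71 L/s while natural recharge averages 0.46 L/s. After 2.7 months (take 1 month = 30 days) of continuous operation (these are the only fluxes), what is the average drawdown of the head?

Δh ≈ 5.68 m

b = 91 ft = 27.74 m
S = Ss × b = 1.1 × 10^-5 m⁻¹ × 27.74 m = 3.051 × 10^-4
A = 0.39 mi² = 1.01 × 10^6 m²
Net abstraction = 0.71 − 0.46 = 0.25 L/s
Q_net = 0.25 L/s = 21.6 m³/d
t = 2.7 months = 81 d
ΔV = Q × t = 21.6 m³/d × 81 d = 1750 m³
Δh = ΔV / (S × A) = 1750 / (3.051 × 10^-4 × 1.01 × 10^6) = 5.677 m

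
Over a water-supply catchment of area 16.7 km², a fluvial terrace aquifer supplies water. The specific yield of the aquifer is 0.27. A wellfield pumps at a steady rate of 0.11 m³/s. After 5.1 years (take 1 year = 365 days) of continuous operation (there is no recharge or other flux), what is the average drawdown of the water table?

Δh ≈ 3.92 m

A = 16.7 km² = 1.67 × 10^7 m²
Q = 0.11 m³/s = 9504 m³/d
t = 5.1 years = 1861 d
ΔV = Q × t = 9504 m³/d × 1861 d = 1.769 × 10^7 m³
Δh = ΔV / (Sy × A) = 1.769 × 10^7 / (0.27 × 1.67 × 10^7) = 3.924 m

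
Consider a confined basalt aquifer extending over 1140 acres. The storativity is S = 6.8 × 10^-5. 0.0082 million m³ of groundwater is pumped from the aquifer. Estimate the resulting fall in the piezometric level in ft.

A = 1140 acres = 4.613 × 10^6 m²
ΔV = 0.0082 million m³ = 8200 m³
Δh = ΔV / (S × A) = 8200 m³ / (6.8 × 10^-5 × 4.613 × 10^6 m²) = 26.14 m
Δh = 26.14 m = 85.76 ft

Δh ≈ 85.8 ft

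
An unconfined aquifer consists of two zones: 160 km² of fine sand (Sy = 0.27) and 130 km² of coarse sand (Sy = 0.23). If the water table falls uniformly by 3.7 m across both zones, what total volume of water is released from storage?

A₁ = 160 km² = 1.6 × 10^8 m²; A₂ = 130 km² = 1.3 × 10^8 m²
ΔV₁ = 0.27 × 1.6 × 10^8 × 3.7 = 1.598 × 10^8 m³
ΔV₂ = 0.23 × 1.3 × 10^8 × 3.7 = 1.106 × 10^8 m³
ΔV = ΔV₁ + ΔV₂ = 2.705 × 10^8 m³

ΔV ≈ 2.7 × 10^8 m³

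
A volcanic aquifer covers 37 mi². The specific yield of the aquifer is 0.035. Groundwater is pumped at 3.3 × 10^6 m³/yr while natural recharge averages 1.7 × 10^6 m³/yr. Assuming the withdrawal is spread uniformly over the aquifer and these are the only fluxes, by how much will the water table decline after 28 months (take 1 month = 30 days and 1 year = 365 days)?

A = 37 mi² = 9.583 × 10^7 m²
Net abstraction = 3.3 × 10^6 − 1.7 × 10^6 = 1.6 × 10^6 m³/yr
Q_net = 1.6 × 10^6 m³/yr = 4384 m³/d
t = 28 months = 840 d
ΔV = Q × t = 4384 m³/d × 840 d = 3.682 × 10^6 m³
Δh = ΔV / (Sy × A) = 3.682 × 10^6 / (0.035 × 9.583 × 10^7) = 1.098 m

Δh ≈ 1.1 m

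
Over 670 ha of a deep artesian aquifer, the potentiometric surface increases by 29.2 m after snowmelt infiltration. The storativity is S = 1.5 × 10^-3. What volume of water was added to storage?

A = 670 ha = 6.7 × 10^6 m²
ΔV = S × A × Δh = 0.0015 × 6.7 × 10^6 m² × 29.2 m = 2.935 × 10^5 m³

ΔV ≈ 2.93 × 10^5 m³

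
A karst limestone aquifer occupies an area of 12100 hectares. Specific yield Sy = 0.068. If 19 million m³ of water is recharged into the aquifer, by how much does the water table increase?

A = 12100 hectares = 1.21 × 10^8 m²
ΔV = 19 million m³ = 1.9 × 10^7 m³
Δh = ΔV / (Sy × A) = 1.9 × 10^7 m³ / (0.068 × 1.21 × 10^8 m²) = 2.309 m

Δh ≈ 2.31 m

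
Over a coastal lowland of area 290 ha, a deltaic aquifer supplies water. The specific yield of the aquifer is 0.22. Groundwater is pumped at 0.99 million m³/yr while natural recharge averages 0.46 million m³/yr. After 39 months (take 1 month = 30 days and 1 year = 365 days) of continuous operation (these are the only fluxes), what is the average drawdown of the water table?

Δh ≈ 2.66 m

A = 290 ha = 2.9 × 10^6 m²
Net abstraction = 0.99 − 0.46 = 0.53 million m³/yr
Q_net = 0.53 million m³/yr = 1452 m³/d
t = 39 months = 1170 d
ΔV = Q × t = 1452 m³/d × 1170 d = 1.699 × 10^6 m³
Δh = ΔV / (Sy × A) = 1.699 × 10^6 / (0.22 × 2.9 × 10^6) = 2.663 m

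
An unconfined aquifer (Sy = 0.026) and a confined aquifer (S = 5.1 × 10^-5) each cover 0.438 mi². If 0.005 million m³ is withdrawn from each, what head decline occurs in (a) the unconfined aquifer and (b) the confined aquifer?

A = 0.438 mi² = 1.134 × 10^6 m²
ΔV = 0.005 million m³ = 5000 m³
Unconfined: Δh_u = ΔV/(Sy·A) = 5000/(0.026 × 1.134 × 10^6) = 0.1695 m
Confined: Δh_c = ΔV/(S·A) = 5000/(5.1 × 10^-5 × 1.134 × 10^6) = 86.42 m

Δh_u ≈ 0.17 m; Δh_c ≈ 86.4 m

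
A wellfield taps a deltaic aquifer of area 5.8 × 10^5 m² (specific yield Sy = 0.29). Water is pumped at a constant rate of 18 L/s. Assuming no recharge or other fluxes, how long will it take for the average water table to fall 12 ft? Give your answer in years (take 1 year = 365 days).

Δh = 12 ft = 3.658 m
ΔV = Sy × A × Δh = 0.29 × 5.8 × 10^5 × 3.658 = 6.152 × 10^5 m³
Q = 18 L/s = 1555 m³/d
t = ΔV / Q = 6.152 × 10^5 m³ / 1555 m³/d = 395.6 d
t = 395.6 d ≈ 1.084 years

t ≈ 1.08 years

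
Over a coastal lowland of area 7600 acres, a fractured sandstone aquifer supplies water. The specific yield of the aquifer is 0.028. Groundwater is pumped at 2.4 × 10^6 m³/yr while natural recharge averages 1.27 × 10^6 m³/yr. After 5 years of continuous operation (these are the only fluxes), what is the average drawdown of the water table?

A = 7600 acres = 3.076 × 10^7 m²
Net abstraction = 2.4 × 10^6 − 1.27 × 10^6 = 1.13 × 10^6 m³/yr
Q_net = 1.13 × 10^6 m³/yr = 3096 m³/d
t = 5 years = 1825 d
ΔV = Q × t = 3096 m³/d × 1825 d = 5.65 × 10^6 m³
Δh = ΔV / (Sy × A) = 5.65 × 10^6 / (0.028 × 3.076 × 10^7) = 6.561 m

Δh ≈ 6.56 m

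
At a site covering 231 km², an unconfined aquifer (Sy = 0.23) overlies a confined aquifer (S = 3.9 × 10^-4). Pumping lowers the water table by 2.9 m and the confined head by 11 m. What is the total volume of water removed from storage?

ΔV ≈ 1.55 × 10^8 m³

A = 231 km² = 2.31 × 10^8 m²
Unconfined: ΔV_u = Sy × A × Δh_u = 0.23 × 2.31 × 10^8 × 2.9 = 1.541 × 10^8 m³
Confined: ΔV_c = S × A × Δh_c = 3.9 × 10^-4 × 2.31 × 10^8 × 11 = 9.91 × 10^5 m³
Total ΔV = 1.541 × 10^8 + 9.91 × 10^5 = 1.551 × 10^8 m³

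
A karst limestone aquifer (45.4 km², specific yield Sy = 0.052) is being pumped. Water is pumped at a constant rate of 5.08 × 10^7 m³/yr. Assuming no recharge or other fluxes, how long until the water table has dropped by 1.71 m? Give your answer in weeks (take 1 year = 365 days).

A = 45.4 km² = 4.54 × 10^7 m²
ΔV = Sy × A × Δh = 0.052 × 4.54 × 10^7 × 1.71 = 4.037 × 10^6 m³
Q = 5.08 × 10^7 m³/yr = 1.392 × 10^5 m³/d
t = ΔV / Q = 4.037 × 10^6 m³ / 1.392 × 10^5 m³/d = 29.01 d
t = 29.01 d ≈ 4.144 weeks

t ≈ 4.14 weeks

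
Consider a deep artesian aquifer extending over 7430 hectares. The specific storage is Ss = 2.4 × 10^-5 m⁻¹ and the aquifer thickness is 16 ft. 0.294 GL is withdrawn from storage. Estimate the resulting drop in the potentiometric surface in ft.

Δh ≈ 111 ft

b = 16 ft = 4.877 m
S = Ss × b = 2.4 × 10^-5 m⁻¹ × 4.877 m = 1.17 × 10^-4
A = 7430 hectares = 7.43 × 10^7 m²
ΔV = 0.294 GL = 2.94 × 10^5 m³
Δh = ΔV / (S × A) = 2.94 × 10^5 m³ / (1.17 × 10^-4 × 7.43 × 10^7 m²) = 33.81 m
Δh = 33.81 m = 110.9 ft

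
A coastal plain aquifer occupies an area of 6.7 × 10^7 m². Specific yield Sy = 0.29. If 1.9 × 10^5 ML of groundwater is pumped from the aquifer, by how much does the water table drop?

ΔV = 1.9 × 10^5 ML = 1.9 × 10^8 m³
Δh = ΔV / (Sy × A) = 1.9 × 10^8 m³ / (0.29 × 6.7 × 10^7 m²) = 9.779 m

Δh ≈ 9.78 m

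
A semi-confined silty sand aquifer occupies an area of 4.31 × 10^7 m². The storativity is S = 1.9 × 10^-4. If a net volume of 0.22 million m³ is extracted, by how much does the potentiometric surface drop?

Δh ≈ 26.9 m

ΔV = 0.22 million m³ = 2.2 × 10^5 m³
Δh = ΔV / (S × A) = 2.2 × 10^5 m³ / (1.9 × 10^-4 × 4.31 × 10^7 m²) = 26.87 m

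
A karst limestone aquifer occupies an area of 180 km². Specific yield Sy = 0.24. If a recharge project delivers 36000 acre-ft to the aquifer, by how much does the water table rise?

Δh ≈ 1.03 m

A = 180 km² = 1.8 × 10^8 m²
ΔV = 36000 acre-ft = 4.441 × 10^7 m³
Δh = ΔV / (Sy × A) = 4.441 × 10^7 m³ / (0.24 × 1.8 × 10^8 m²) = 1.028 m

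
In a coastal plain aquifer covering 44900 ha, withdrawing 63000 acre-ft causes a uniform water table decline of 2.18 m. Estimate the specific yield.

A = 44900 ha = 4.49 × 10^8 m²
ΔV = 63000 acre-ft = 7.771 × 10^7 m³
Sy = ΔV / (A × Δh) = 7.771 × 10^7 m³ / (4.49 × 10^8 m² × 2.18 m) = 0.07939

Sy ≈ 0.079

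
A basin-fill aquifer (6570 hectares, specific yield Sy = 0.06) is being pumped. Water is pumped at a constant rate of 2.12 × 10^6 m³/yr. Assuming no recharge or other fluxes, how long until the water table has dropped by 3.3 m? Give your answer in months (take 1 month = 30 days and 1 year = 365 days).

A = 6570 hectares = 6.57 × 10^7 m²
ΔV = Sy × A × Δh = 0.06 × 6.57 × 10^7 × 3.3 = 1.301 × 10^7 m³
Q = 2.12 × 10^6 m³/yr = 5808 m³/d
t = ΔV / Q = 1.301 × 10^7 m³ / 5808 m³/d = 2240 d
t = 2240 d ≈ 74.66 months

t ≈ 74.7 months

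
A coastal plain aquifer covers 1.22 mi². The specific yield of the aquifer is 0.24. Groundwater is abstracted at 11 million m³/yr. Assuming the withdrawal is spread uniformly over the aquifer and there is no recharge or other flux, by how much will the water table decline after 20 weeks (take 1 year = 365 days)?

Δh ≈ 5.56 m

A = 1.22 mi² = 3.16 × 10^6 m²
Q = 11 million m³/yr = 30140 m³/d
t = 20 weeks = 140 d
ΔV = Q × t = 30140 m³/d × 140 d = 4.219 × 10^6 m³
Δh = ΔV / (Sy × A) = 4.219 × 10^6 / (0.24 × 3.16 × 10^6) = 5.564 m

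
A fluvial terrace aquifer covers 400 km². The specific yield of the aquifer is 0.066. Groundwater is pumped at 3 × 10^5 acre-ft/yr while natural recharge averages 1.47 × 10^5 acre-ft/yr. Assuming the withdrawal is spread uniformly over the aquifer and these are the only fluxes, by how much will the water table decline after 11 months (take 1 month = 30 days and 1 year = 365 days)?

Δh ≈ 6.46 m

A = 400 km² = 4 × 10^8 m²
Net abstraction = 3 × 10^5 − 1.47 × 10^5 = 1.53 × 10^5 acre-ft/yr
Q_net = 1.53 × 10^5 acre-ft/yr = 5.17 × 10^5 m³/d
t = 11 months = 330 d
ΔV = Q × t = 5.17 × 10^5 m³/d × 330 d = 1.706 × 10^8 m³
Δh = ΔV / (Sy × A) = 1.706 × 10^8 / (0.066 × 4 × 10^8) = 6.463 m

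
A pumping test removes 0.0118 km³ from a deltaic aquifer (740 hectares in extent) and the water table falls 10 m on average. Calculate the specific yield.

Sy ≈ 0.16

A = 740 hectares = 7.4 × 10^6 m²
ΔV = 0.0118 km³ = 1.18 × 10^7 m³
Sy = ΔV / (A × Δh) = 1.18 × 10^7 m³ / (7.4 × 10^6 m² × 10 m) = 0.1595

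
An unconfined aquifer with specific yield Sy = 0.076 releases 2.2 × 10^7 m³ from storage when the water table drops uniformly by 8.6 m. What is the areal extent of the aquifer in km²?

A ≈ 33.7 km²

A = ΔV / (Sy × Δh) = 2.2 × 10^7 / (0.076 × 8.6) = 3.366 × 10^7 m²
A = 3.366 × 10^7 m² = 33.66 km²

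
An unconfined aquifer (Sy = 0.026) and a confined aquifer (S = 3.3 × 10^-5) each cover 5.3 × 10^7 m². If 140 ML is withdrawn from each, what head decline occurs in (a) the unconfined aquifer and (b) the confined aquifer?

ΔV = 140 ML = 1.4 × 10^5 m³
Unconfined: Δh_u = ΔV/(Sy·A) = 1.4 × 10^5/(0.026 × 5.3 × 10^7) = 0.1016 m
Confined: Δh_c = ΔV/(S·A) = 1.4 × 10^5/(3.3 × 10^-5 × 5.3 × 10^7) = 80.05 m

Δh_u ≈ 0.102 m; Δh_c ≈ 80 m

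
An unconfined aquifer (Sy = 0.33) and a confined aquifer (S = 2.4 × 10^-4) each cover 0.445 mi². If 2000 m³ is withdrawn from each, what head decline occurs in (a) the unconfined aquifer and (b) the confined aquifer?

A = 0.445 mi² = 1.153 × 10^6 m²
Unconfined: Δh_u = ΔV/(Sy·A) = 2000/(0.33 × 1.153 × 10^6) = 0.005258 m
Confined: Δh_c = ΔV/(S·A) = 2000/(2.4 × 10^-4 × 1.153 × 10^6) = 7.23 m

Δh_u ≈ 0.00526 m; Δh_c ≈ 7.23 m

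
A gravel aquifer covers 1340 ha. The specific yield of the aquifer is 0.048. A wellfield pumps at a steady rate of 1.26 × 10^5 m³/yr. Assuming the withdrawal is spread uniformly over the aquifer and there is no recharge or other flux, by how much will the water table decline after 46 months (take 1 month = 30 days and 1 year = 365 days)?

A = 1340 ha = 1.34 × 10^7 m²
Q = 1.26 × 10^5 m³/yr = 345.2 m³/d
t = 46 months = 1380 d
ΔV = Q × t = 345.2 m³/d × 1380 d = 4.764 × 10^5 m³
Δh = ΔV / (Sy × A) = 4.764 × 10^5 / (0.048 × 1.34 × 10^7) = 0.7406 m

Δh ≈ 0.741 m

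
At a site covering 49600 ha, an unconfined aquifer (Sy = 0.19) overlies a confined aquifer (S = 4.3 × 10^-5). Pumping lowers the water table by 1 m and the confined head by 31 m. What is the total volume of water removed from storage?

A = 49600 ha = 4.96 × 10^8 m²
Unconfined: ΔV_u = Sy × A × Δh_u = 0.19 × 4.96 × 10^8 × 1 = 9.424 × 10^7 m³
Confined: ΔV_c = S × A × Δh_c = 4.3 × 10^-5 × 4.96 × 10^8 × 31 = 6.612 × 10^5 m³
Total ΔV = 9.424 × 10^7 + 6.612 × 10^5 = 9.49 × 10^7 m³

ΔV ≈ 9.49 × 10^7 m³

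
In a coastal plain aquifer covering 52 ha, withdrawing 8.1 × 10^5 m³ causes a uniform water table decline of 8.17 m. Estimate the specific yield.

A = 52 ha = 5.2 × 10^5 m²
Sy = ΔV / (A × Δh) = 8.1 × 10^5 m³ / (5.2 × 10^5 m² × 8.17 m) = 0.1907

Sy ≈ 0.19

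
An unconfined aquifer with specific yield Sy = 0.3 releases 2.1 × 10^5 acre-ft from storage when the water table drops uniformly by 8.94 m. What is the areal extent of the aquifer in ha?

ΔV = 2.1 × 10^5 acre-ft = 2.59 × 10^8 m³
A = ΔV / (Sy × Δh) = 2.59 × 10^8 / (0.3 × 8.94) = 9.658 × 10^7 m²
A = 9.658 × 10^7 m² = 9658 ha

A ≈ 9660 ha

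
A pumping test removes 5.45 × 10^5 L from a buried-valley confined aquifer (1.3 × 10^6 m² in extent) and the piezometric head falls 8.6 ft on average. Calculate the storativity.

Δh = 8.6 ft = 2.621 m
ΔV = 5.45 × 10^5 L = 545 m³
S = ΔV / (A × Δh) = 545 m³ / (1.3 × 10^6 m² × 2.621 m) = 1.599 × 10^-4

S ≈ 1.6 × 10^-4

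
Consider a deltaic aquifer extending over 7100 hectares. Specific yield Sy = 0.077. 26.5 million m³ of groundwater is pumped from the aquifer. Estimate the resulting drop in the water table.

Δh ≈ 4.85 m

A = 7100 hectares = 7.1 × 10^7 m²
ΔV = 26.5 million m³ = 2.65 × 10^7 m³
Δh = ΔV / (Sy × A) = 2.65 × 10^7 m³ / (0.077 × 7.1 × 10^7 m²) = 4.847 m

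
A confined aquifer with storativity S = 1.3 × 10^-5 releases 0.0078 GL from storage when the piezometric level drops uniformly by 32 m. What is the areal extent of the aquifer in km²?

ΔV = 0.0078 GL = 7800 m³
A = ΔV / (S × Δh) = 7800 / (1.3 × 10^-5 × 32) = 1.875 × 10^7 m²
A = 1.875 × 10^7 m² = 18.75 km²

A ≈ 18.8 km²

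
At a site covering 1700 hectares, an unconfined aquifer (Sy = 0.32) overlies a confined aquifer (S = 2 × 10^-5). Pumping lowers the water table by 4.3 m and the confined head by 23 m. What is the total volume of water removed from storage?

ΔV ≈ 2.34 × 10^7 m³

A = 1700 hectares = 1.7 × 10^7 m²
Unconfined: ΔV_u = Sy × A × Δh_u = 0.32 × 1.7 × 10^7 × 4.3 = 2.339 × 10^7 m³
Confined: ΔV_c = S × A × Δh_c = 2 × 10^-5 × 1.7 × 10^7 × 23 = 7820 m³
Total ΔV = 2.339 × 10^7 + 7820 = 2.34 × 10^7 m³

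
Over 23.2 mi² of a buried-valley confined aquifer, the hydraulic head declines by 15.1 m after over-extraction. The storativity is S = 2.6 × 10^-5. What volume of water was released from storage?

A = 23.2 mi² = 6.009 × 10^7 m²
ΔV = S × A × Δh = 2.6 × 10^-5 × 6.009 × 10^7 m² × 15.1 m = 23590 m³

ΔV ≈ 23600 m³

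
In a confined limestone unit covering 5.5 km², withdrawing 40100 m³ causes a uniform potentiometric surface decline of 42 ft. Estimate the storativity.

A = 5.5 km² = 5.5 × 10^6 m²
Δh = 42 ft = 12.8 m
S = ΔV / (A × Δh) = 40100 m³ / (5.5 × 10^6 m² × 12.8 m) = 5.695 × 10^-4

S ≈ 5.7 × 10^-4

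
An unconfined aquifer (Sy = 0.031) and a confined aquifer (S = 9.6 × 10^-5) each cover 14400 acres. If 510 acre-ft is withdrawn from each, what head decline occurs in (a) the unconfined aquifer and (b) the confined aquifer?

Δh_u ≈ 0.348 m; Δh_c ≈ 112 m

A = 14400 acres = 5.827 × 10^7 m²
ΔV = 510 acre-ft = 6.291 × 10^5 m³
Unconfined: Δh_u = ΔV/(Sy·A) = 6.291 × 10^5/(0.031 × 5.827 × 10^7) = 0.3482 m
Confined: Δh_c = ΔV/(S·A) = 6.291 × 10^5/(9.6 × 10^-5 × 5.827 × 10^7) = 112.4 m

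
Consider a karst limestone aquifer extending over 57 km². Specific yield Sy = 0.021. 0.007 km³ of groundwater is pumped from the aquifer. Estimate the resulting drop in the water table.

A = 57 km² = 5.7 × 10^7 m²
ΔV = 0.007 km³ = 7 × 10^6 m³
Δh = ΔV / (Sy × A) = 7 × 10^6 m³ / (0.021 × 5.7 × 10^7 m²) = 5.848 m

Δh ≈ 5.85 m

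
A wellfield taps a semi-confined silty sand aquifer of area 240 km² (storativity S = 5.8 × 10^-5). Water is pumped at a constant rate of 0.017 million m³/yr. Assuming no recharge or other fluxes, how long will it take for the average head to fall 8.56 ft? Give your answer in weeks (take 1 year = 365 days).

t ≈ 111 weeks

A = 240 km² = 2.4 × 10^8 m²
Δh = 8.56 ft = 2.609 m
ΔV = S × A × Δh = 5.8 × 10^-5 × 2.4 × 10^8 × 2.609 = 36320 m³
Q = 0.017 million m³/yr = 46.58 m³/d
t = ΔV / Q = 36320 m³ / 46.58 m³/d = 779.8 d
t = 779.8 d ≈ 111.4 weeks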